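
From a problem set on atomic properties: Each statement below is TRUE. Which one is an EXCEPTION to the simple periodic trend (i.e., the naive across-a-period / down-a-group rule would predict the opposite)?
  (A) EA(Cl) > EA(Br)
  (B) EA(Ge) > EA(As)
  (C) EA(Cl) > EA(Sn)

The general trend: electron affinity increases across a period and decreases down a group.
(A) Cl (period 3, group 17) vs Br (period 4, group 17): the stated order agrees with the simple trend.
(B) Ge (period 4, group 14) vs As (period 4, group 15): the stated order contradicts the simple trend.
(C) Cl (period 3, group 17) vs Sn (period 5, group 14): the stated order agrees with the simple trend.
The exception is (B): adding an electron to As's half-filled 4p³ is unfavourable, so Ge (4p²) has the more exothermic EA.

(B)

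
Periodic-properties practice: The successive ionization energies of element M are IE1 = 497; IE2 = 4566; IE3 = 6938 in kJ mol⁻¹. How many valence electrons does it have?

1

Look for the largest jump between consecutive ionization energies: IE2/IE1 ≈ 9.2, far larger than any earlier ratio.
That jump marks the point where a core electron is being removed. So the atom has 1 valence electron.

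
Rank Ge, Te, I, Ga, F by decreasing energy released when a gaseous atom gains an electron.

F > I > Te > Ge > Ga

EA tends to increase across a period and decrease down a group, though the pattern is less regular than for IE or radius.
These span different periods and groups, so the two trends combine.
Ge > Ga: both are in period 4; the period trend gives Ge the larger value.
Te > Ge: period and group pull opposite ways; the across-period shift dominates (190 vs 119 kJ/mol).
I > Te: I lies to the right of Te in period 5, so the across-period effect alone puts I higher.
F > I: F sits above I in group 17, so the down-group effect alone puts F higher.
Approximate values (kJ/mol): F 328, Ga 29, Ge 119, Te 190, I 295.
So from highest to lowest: F > I > Te > Ge > Ga.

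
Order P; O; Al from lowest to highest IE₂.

The second ionization energy removes an electron from the +1 ion. For each element: P⁺ still has 4 valence electrons; O⁺ still has 5 valence electrons; Al⁺ still has 2 valence electrons.
All are still removing valence electrons, so compare the +1 ions as you would atoms: IE_2 generally rises across a period (higher Z_eff) and falls down a group (larger shell), subject to the usual subshell exceptions.
Valence configurations: P⁺ [Ne]3s²3p², O⁺ [He]2s²2p³, Al⁺ [Ne]3s².
Approximate IE_2 values (kJ/mol): P 1907, O 3388, Al 1817.
Overall IE_2 order: Al < P < O.

Al < P < O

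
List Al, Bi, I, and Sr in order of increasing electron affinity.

Sr, Al, Bi, I

Al is in period 3, group 13; Sr is in period 5, group 2; I is in period 5, group 17; Bi is in period 6, group 15.
Electron affinity generally becomes more exothermic across a period toward the halogens and less exothermic down a group.
Here both period and group differ, so the two effects have to be weighed against each other.
Al > Sr: both effects reinforce here, so Al is clearly the higher of the two.
Bi > Al: the two effects oppose for this pair; the across-period effect wins (91 vs 42 kJ/mol).
I > Bi: both effects reinforce here, so I is clearly the higher of the two.
Approximate values (kJ/mol): Al 42, Sr 5, I 295, Bi 91.
So from lowest to highest: Sr < Al < Bi < I.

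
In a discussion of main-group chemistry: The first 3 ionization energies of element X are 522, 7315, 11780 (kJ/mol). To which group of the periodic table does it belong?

Look for the largest jump between consecutive ionization energies: IE2/IE1 ≈ 14.0, far larger than any earlier ratio.
That jump marks the point where a core electron is being removed. So the atom has 1 valence electron.
A main-group element with 1 valence electron is in group 1.

Group 1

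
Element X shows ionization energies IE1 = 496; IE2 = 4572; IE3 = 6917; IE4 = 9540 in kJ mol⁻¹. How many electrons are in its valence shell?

1

Look for the largest jump between consecutive ionization energies: IE2/IE1 ≈ 9.2, far larger than any earlier ratio.
That jump marks the point where a core electron is being removed. So the atom has 1 valence electron.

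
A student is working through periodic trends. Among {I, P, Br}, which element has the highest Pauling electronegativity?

P is in period 3, group 15; Br is in period 4, group 17; I is in period 5, group 17.
Smaller atoms with higher effective nuclear charge are more electronegative.
These span different periods and groups, so the two trends combine.
I > P: the two effects oppose for this pair; the across-period effect wins (2.66 vs 2.19).
Br > I: they share group 17; the group trend gives Br the larger value.
Tabulated electronegativity (Pauling): P 2.19, Br 2.96, I 2.66.
The highest Pauling electronegativity among these belongs to Br.

Br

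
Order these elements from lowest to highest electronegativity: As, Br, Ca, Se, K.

K, Ca, As, Se, Br

Electronegativity increases across a period and decreases down a group, tracking effective nuclear charge and atomic size.
All lie in period 4, so electronegativity increases left to right.
So from lowest to highest: K < Ca < As < Se < Br.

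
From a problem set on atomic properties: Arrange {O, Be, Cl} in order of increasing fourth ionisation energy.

Consider each +3 ion: O³⁺ still has 3 valence electrons; Be³⁺ is already 1 electron into the core; Cl³⁺ still has 4 valence electrons.
Pulling an electron out of a noble-gas core costs far more than removing a remaining valence electron, so Be sits at the high end of IE_4.
Valence configurations: O³⁺ [He]2s²2p¹, Cl³⁺ [Ne]3s²3p².
Approximate IE_4 values (kJ/mol): O 7469, Be 21007, Cl 5159.
Putting it together, IE_4: Cl < O < Be.

Cl < O < Be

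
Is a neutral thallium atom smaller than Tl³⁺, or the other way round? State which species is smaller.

Tl³⁺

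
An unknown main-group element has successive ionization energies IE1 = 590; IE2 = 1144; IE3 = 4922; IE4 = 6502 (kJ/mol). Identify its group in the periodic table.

Look for the largest jump between consecutive ionization energies: IE3/IE2 ≈ 4.3, far larger than any earlier ratio.
That jump marks the point where a core electron is being removed. So the atom has 2 valence electrons.
A main-group element with 2 valence electrons is in group 2.

Group 2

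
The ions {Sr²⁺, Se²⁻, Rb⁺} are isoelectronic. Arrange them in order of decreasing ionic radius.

Se²⁻ > Rb⁺ > Sr²⁺

All of these have 36 electrons, so size is governed by nuclear charge alone: the more protons, the stronger the pull on the same electron cloud, and the smaller the ion.
Nuclear charges: Sr²⁺ (Z=38), Rb⁺ (Z=37), Se²⁻ (Z=34).
Largest to smallest: Se²⁻ > Rb⁺ > Sr²⁺.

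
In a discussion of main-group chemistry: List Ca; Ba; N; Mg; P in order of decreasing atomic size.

N is in period 2, group 15; Mg is in period 3, group 2; P is in period 3, group 15; Ca is in period 4, group 2; Ba is in period 6, group 2.
Moving right in a period, electrons are added to the same shell under a stronger nuclear pull, so atoms get smaller; moving down, a new shell is opened and atoms get larger.
These span different periods and groups, so the two trends combine.
P > N: P sits below N in group 15, so the down-group effect alone puts P larger.
Mg > P: both are in period 3; the period trend gives Mg the larger value.
Ca > Mg: they share group 2; the group trend gives Ca the larger value.
Ba > Ca: they share group 2; the group trend gives Ba the larger value.
Tabulated atomic radius (pm): N 71, Mg 139, P 111, Ca 171, Ba 196.
So from largest to smallest: Ba > Ca > Mg > P > N.

Ba > Ca > Mg > P > N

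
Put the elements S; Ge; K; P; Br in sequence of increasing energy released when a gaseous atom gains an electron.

K < P < Ge < S < Br

Adding an electron releases more energy for atoms nearer the top right (short of the noble gases).
Here both period and group differ, so the two effects have to be weighed against each other.
P > K: relative to K, both the across-period and down-group shifts push P's electron affinity up.
Ge > P: this pair runs against the simple trend — see the exception note.
S > Ge: relative to Ge, both the across-period and down-group shifts push S's electron affinity up.
Br > S: period and group pull opposite ways; the across-period shift dominates (325 vs 200 kJ/mol).
Note the exception: Ge has a higher electron affinity than P, contrary to the simple trend — adding an electron to P's half-filled np³ subshell costs electron-pairing energy.
For reference (kJ/mol): P 72, S 200, K 48, Ge 119, Br 325.
So from lowest to highest: K < P < Ge < S < Br.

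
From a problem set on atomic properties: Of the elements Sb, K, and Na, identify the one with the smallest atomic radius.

Sb

Na is in period 3, group 1; K is in period 4, group 1; Sb is in period 5, group 15.
Atomic radius shrinks across a period as nuclear charge pulls the same shell inward, and grows down a group as new shells are added.
These span different periods and groups, so the two trends combine.
Na > Sb: period and group pull opposite ways; the across-period shift dominates (155 vs 140 pm).
K > Na: they share group 1; the group trend gives K the larger value.
Approximate values (pm): Na 155, K 196, Sb 140.
The smallest atomic radius among these belongs to Sb.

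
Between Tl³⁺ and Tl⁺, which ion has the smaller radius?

Tl³⁺

Both ions have Z = 81 protons, but Tl³⁺ has lost more electrons, so its remaining electrons feel a larger effective nuclear charge per electron and are pulled in more tightly.
Higher positive charge → smaller ion, so Tl⁺ > Tl³⁺.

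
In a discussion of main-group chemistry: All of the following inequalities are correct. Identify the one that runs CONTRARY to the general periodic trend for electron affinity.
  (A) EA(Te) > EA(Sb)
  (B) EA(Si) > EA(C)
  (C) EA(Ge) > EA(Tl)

(B)

The general trend: electron affinity increases across a period and decreases down a group.
(A) Te (period 5, group 16) vs Sb (period 5, group 15): the stated order agrees with the simple trend.
(B) Si (period 3, group 14) vs C (period 2, group 14): the stated order contradicts the simple trend.
(C) Ge (period 4, group 14) vs Tl (period 6, group 13): the stated order agrees with the simple trend.
The exception is (B): Si's larger, more diffuse 3p orbitals accept an added electron slightly more readily than C's compact 2p.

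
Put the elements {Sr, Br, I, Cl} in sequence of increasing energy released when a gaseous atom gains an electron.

Sr < I < Br < Cl

Cl is in period 3, group 17; Br is in period 4, group 17; Sr is in period 5, group 2; I is in period 5, group 17.
Electron affinity generally becomes more exothermic across a period toward the halogens and less exothermic down a group.
These span different periods and groups, so the two trends combine.
I > Sr: I lies to the right of Sr in period 5, so the across-period effect alone puts I higher.
Br > I: Br sits above I in group 17, so the down-group effect alone puts Br higher.
Cl > Br: they share group 17; the group trend gives Cl the larger value.
Tabulated electron affinity (kJ/mol): Cl 349, Br 325, Sr 5, I 295.
So from lowest to highest: Sr < I < Br < Cl.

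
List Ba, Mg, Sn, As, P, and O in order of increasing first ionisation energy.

O is in period 2, group 16; Mg is in period 3, group 2; P is in period 3, group 15; As is in period 4, group 15; Sn is in period 5, group 14; Ba is in period 6, group 2.
Across a period the outer electron is held more tightly (higher IE₁); down a group it sits in a higher shell, more shielded, and comes off more easily.
Neither a single period nor a single group — weigh both effects.
Sn > Ba: both effects reinforce here, so Sn is clearly the higher of the two.
Mg > Sn: period and group pull opposite ways; the down-group shift dominates (738 vs 709 kJ/mol).
As > Mg: period and group pull opposite ways; the across-period shift dominates (947 vs 738 kJ/mol).
P > As: P sits above As in group 15, so the down-group effect alone puts P higher.
O > P: relative to P, both the across-period and down-group shifts push O's first ionization energy up.
Tabulated first ionization energy (kJ/mol): O 1314, Mg 738, P 1012, As 947, Sn 709, Ba 503.
So from lowest to highest: Ba < Sn < Mg < As < P < O.

Ba < Sn < Mg < As < P < O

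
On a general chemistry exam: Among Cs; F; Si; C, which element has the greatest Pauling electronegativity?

F

C is in period 2, group 14; F is in period 2, group 17; Si is in period 3, group 14; Cs is in period 6, group 1.
Atoms toward the upper right of the periodic table pull bonding electrons most strongly.
These span different periods and groups, so the two trends combine.
Si > Cs: both effects reinforce here, so Si is clearly the higher of the two.
C > Si: they share group 14; the group trend gives C the larger value.
F > C: both are in period 2; the period trend gives F the larger value.
Tabulated electronegativity (Pauling): C 2.55, F 3.98, Si 1.90, Cs 0.79.
The greatest Pauling electronegativity among these belongs to F.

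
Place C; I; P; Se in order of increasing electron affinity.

P, C, Se, I

C is in period 2, group 14; P is in period 3, group 15; Se is in period 4, group 16; I is in period 5, group 17.
Adding an electron releases more energy for atoms nearer the top right (short of the noble gases).
These sit on a diagonal, where the across-period and down-group effects partly cancel.
C > P: period and group pull opposite ways; the down-group shift dominates (122 vs 72 kJ/mol).
Se > C: the two effects oppose for this pair; the across-period effect wins (195 vs 122 kJ/mol).
I > Se: the two effects oppose for this pair; the across-period effect wins (295 vs 195 kJ/mol).
For reference (kJ/mol): C 122, P 72, Se 195, I 295.
So from lowest to highest: P < C < Se < I.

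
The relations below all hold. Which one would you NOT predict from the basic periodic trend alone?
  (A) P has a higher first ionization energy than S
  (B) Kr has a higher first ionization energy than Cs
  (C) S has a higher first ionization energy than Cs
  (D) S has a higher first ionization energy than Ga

(A)

The general trend: first ionization energy increases across a period and decreases down a group.
(A) P (period 3, group 15) vs S (period 3, group 16): the stated order contradicts the simple trend.
(B) Kr (period 4, group 18) vs Cs (period 6, group 1): the stated order agrees with the simple trend.
(C) S (period 3, group 16) vs Cs (period 6, group 1): the stated order agrees with the simple trend.
(D) S (period 3, group 16) vs Ga (period 4, group 13): the stated order agrees with the simple trend.
The exception is (A): S (3p⁴) ionizes more easily than half-filled P (3p³) because the paired 3p electron in S is pushed out by e⁻–e⁻ repulsion.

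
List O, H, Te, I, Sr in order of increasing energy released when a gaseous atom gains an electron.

Sr < H < O < Te < I

EA tends to increase across a period and decrease down a group, though the pattern is less regular than for IE or radius.
Here both period and group differ, so the two effects have to be weighed against each other.
H > Sr: the two effects oppose for this pair; the down-group effect wins (73 vs 5 kJ/mol).
O > H: period and group pull opposite ways; the across-period shift dominates (141 vs 73 kJ/mol).
Te > O: this pair runs against the simple trend — see the exception note.
I > Te: both are in period 5; the period trend gives I the larger value.
Note the exception: Te has a higher electron affinity than O, contrary to the simple trend — O's compact 2p subshell gives strong electron–electron repulsion on the added electron.
For reference (kJ/mol): H 73, O 141, Sr 5, Te 190, I 295.
So from lowest to highest: Sr < H < O < Te < I.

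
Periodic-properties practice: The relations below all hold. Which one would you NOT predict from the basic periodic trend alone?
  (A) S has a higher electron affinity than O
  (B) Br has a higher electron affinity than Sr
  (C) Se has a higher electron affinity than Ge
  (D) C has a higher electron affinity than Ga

(A)

The general trend: electron affinity increases across a period and decreases down a group.
(A) S (period 3, group 16) vs O (period 2, group 16): the stated order contradicts the simple trend.
(B) Br (period 4, group 17) vs Sr (period 5, group 2): the stated order agrees with the simple trend.
(C) Se (period 4, group 16) vs Ge (period 4, group 14): the stated order agrees with the simple trend.
(D) C (period 2, group 14) vs Ga (period 4, group 13): the stated order agrees with the simple trend.
The exception is (A): the compact 2p subshell of O repels the added electron more than S's larger 3p does.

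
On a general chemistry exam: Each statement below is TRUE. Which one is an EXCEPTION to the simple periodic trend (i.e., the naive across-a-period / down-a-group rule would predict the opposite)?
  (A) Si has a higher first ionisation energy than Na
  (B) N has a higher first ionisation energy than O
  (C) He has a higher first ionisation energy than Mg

(B)

The general trend: first ionisation energy increases across a period and decreases down a group.
(A) Si (period 3, group 14) vs Na (period 3, group 1): the stated order agrees with the simple trend.
(B) N (period 2, group 15) vs O (period 2, group 16): the stated order contradicts the simple trend.
(C) He (period 1, group 18) vs Mg (period 3, group 2): the stated order agrees with the simple trend.
The exception is (B): pairing an electron in O's 2p⁴ costs repulsion energy, so O ionizes more easily than half-filled N (2p³).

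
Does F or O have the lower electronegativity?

O

O is in period 2, group 16; F is in period 2, group 17.
EN rises left→right (higher Z_eff, smaller atoms) and falls top→bottom (larger, more shielded atoms).
All lie in period 2, so electronegativity increases left to right.
So O has the lower electronegativity (O < F).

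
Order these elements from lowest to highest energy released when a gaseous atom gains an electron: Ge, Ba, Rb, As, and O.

O is in period 2, group 16; Ge is in period 4, group 14; As is in period 4, group 15; Rb is in period 5, group 1; Ba is in period 6, group 2.
Electron affinity generally becomes more exothermic across a period toward the halogens and less exothermic down a group.
Here both period and group differ, so the two effects have to be weighed against each other.
Rb > Ba: the two effects oppose for this pair; the down-group effect wins (47 vs 14 kJ/mol).
As > Rb: both effects reinforce here, so As is clearly the higher of the two.
Ge > As: this pair runs against the simple trend — see the exception note.
O > Ge: both effects reinforce here, so O is clearly the higher of the two.
Note the exception: Ge has a higher electron affinity than As, contrary to the simple trend — adding an electron to As's half-filled 4p³ is unfavourable, so Ge (4p²) has the more exothermic EA.
For reference (kJ/mol): O 141, Ge 119, As 78, Rb 47, Ba 14.
So from lowest to highest: Ba < Rb < As < Ge < O.

Ba < Rb < As < Ge < O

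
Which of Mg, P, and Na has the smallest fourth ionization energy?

IE_4 is the cost of taking one more electron from the +3 cation: Mg³⁺ is already 1 electron into the core; P³⁺ still has 2 valence electrons; Na³⁺ is already 2 electrons into the core.
Breaking into a closed-shell core is much more expensive than removing a leftover valence electron — Na and Mg have the largest IE_4 here.
The numbers (kJ/mol): Mg 10543, P 4964, Na 9543.
Hence IE_4: P < Na < Mg.

P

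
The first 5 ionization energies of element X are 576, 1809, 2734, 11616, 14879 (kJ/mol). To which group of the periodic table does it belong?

Group 13

Look for the largest jump between consecutive ionization energies: IE4/IE3 ≈ 4.2, far larger than any earlier ratio.
That jump marks the point where a core electron is being removed. So the atom has 3 valence electrons.
A main-group element with 3 valence electrons is in group 13.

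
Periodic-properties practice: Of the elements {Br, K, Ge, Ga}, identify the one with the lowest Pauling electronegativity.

Electronegativity increases across a period and decreases down a group, tracking effective nuclear charge and atomic size.
All lie in period 4, so electronegativity increases left to right.
The lowest Pauling electronegativity among these belongs to K.

K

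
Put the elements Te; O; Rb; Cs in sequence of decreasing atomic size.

Cs > Rb > Te > O

Radius decreases left→right (rising Z_eff, same n) and increases top→bottom (higher n).
Neither a single period nor a single group — weigh both effects.
Te > O: Te sits below O in group 16, so the down-group effect alone puts Te larger.
Rb > Te: both are in period 5; the period trend gives Rb the larger value.
Cs > Rb: they share group 1; the group trend gives Cs the larger value.
Approximate values (pm): O 63, Rb 210, Te 136, Cs 232.
So from largest to smallest: Cs > Rb > Te > O.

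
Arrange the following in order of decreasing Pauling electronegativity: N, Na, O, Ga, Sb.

N is in period 2, group 15; O is in period 2, group 16; Na is in period 3, group 1; Ga is in period 4, group 13; Sb is in period 5, group 15.
Atoms toward the upper right of the periodic table pull bonding electrons most strongly.
These span different periods and groups, so the two trends combine.
Ga > Na: the two effects oppose for this pair; the across-period effect wins (1.81 vs 0.93).
Sb > Ga: period and group pull opposite ways; the across-period shift dominates (2.05 vs 1.81).
N > Sb: N sits above Sb in group 15, so the down-group effect alone puts N higher.
O > N: O lies to the right of N in period 2, so the across-period effect alone puts O higher.
For reference (Pauling): N 3.04, O 3.44, Na 0.93, Ga 1.81, Sb 2.05.
So from highest to lowest: O > N > Sb > Ga > Na.

O > N > Sb > Ga > Na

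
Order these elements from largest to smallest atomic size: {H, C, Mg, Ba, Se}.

Ba > Mg > Se > C > H

H is in period 1, group 1; C is in period 2, group 14; Mg is in period 3, group 2; Se is in period 4, group 16; Ba is in period 6, group 2.
Across a period the added protons contract the valence shell; down a group each new principal shell makes the atom larger.
Here both period and group differ, so the two effects have to be weighed against each other.
C > H: the two effects oppose for this pair; the down-group effect wins (75 vs 32 pm).
Se > C: the two effects oppose for this pair; the down-group effect wins (116 vs 75 pm).
Mg > Se: period and group pull opposite ways; the across-period shift dominates (139 vs 116 pm).
Ba > Mg: they share group 2; the group trend gives Ba the larger value.
Approximate values (pm): H 32, C 75, Mg 139, Se 116, Ba 196.
So from largest to smallest: Ba > Mg > Se > C > H.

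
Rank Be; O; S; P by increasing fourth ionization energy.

S < P < O < Be

The fourth ionization energy removes an electron from the +3 ion. For each element: Be³⁺ is already 1 electron into the core; O³⁺ still has 3 valence electrons; S³⁺ still has 3 valence electrons; P³⁺ still has 2 valence electrons.
Pulling an electron out of a noble-gas core costs far more than removing a remaining valence electron, so Be sits at the high end of IE_4.
Valence configurations: O³⁺ [He]2s²2p¹, S³⁺ [Ne]3s²3p¹, P³⁺ [Ne]3s².
S³⁺ loses a lone 3p electron whereas P³⁺ must break into a filled 3s² pair, so IE_4(P) > IE_4(S) even though S has the higher nuclear charge.
Approximate IE_4 values (kJ/mol): Be 21007, O 7469, S 4556, P 4964.
So the fourth ionization energies run S < P < O < Be.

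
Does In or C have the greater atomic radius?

C is in period 2, group 14; In is in period 5, group 13.
Moving right in a period, electrons are added to the same shell under a stronger nuclear pull, so atoms get smaller; moving down, a new shell is opened and atoms get larger.
Neither a single period nor a single group — weigh both effects.
In > C: relative to C, both the across-period and down-group shifts push In's atomic radius up.
Tabulated atomic radius (pm): C 75, In 142.
So In has the greater atomic radius (In > C).

In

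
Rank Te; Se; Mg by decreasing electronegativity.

Se > Te > Mg

Atoms toward the upper right of the periodic table pull bonding electrons most strongly.
Neither a single period nor a single group — weigh both effects.
Te > Mg: the two effects oppose for this pair; the across-period effect wins (2.10 vs 1.31).
Se > Te: they share group 16; the group trend gives Se the larger value.
Tabulated electronegativity (Pauling): Mg 1.31, Se 2.55, Te 2.10.
So from highest to lowest: Se > Te > Mg.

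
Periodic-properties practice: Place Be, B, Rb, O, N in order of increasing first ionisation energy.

Rb, B, Be, O, N

Be is in period 2, group 2; B is in period 2, group 13; N is in period 2, group 15; O is in period 2, group 16; Rb is in period 5, group 1.
Across a period the outer electron is held more tightly (higher IE₁); down a group it sits in a higher shell, more shielded, and comes off more easily.
These span different periods and groups, so the two trends combine.
B > Rb: relative to Rb, both the across-period and down-group shifts push B's first ionization energy up.
Be > B: this pair runs against the simple trend — see the exception note.
O > Be: O lies to the right of Be in period 2, so the across-period effect alone puts O higher.
N > O: this pair runs against the simple trend — see the exception note.
Note the exception: Be has a higher first ionization energy than B, contrary to the simple trend — removing B's lone 2p electron is easier than breaking Be's filled 2s².
Note the exception: N has a higher first ionization energy than O, contrary to the simple trend — pairing an electron in O's 2p⁴ costs repulsion energy, so O ionizes more easily than half-filled N (2p³).
Approximate values (kJ/mol): Be 900, B 801, N 1402, O 1314, Rb 403.
So from lowest to highest: Rb < B < Be < O < N.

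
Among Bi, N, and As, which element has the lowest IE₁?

Bi

First ionization energy rises across a period (greater Z_eff holds electrons more tightly) and falls down a group (valence electrons are farther from the nucleus).
All are in group 15, so first ionization energy increases up the group.
The lowest IE₁ among these belongs to Bi.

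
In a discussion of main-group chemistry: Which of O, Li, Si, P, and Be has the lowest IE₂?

Si

IE_2 is the cost of taking one more electron from the +1 cation: O⁺ still has 5 valence electrons; Li⁺ is the bare [He] core; Si⁺ still has 3 valence electrons; P⁺ still has 4 valence electrons; Be⁺ still has 1 valence electron.
Pulling an electron out of a noble-gas core costs far more than removing a remaining valence electron, so Li sits at the high end of IE_2.
Valence configurations: O⁺ [He]2s²2p³, Si⁺ [Ne]3s²3p¹, P⁺ [Ne]3s²3p², Be⁺ [He]2s¹.
The numbers (kJ/mol): O 3388, Li 7298, Si 1577, P 1907, Be 1757.
Overall IE_2 order: Si < Be < P < O < Li.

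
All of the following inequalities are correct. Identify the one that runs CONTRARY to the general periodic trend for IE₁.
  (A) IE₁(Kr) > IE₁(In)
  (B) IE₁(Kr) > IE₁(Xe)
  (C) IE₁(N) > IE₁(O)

(C)

The general trend: IE₁ increases across a period and decreases down a group.
(A) Kr (period 4, group 18) vs In (period 5, group 13): the stated order agrees with the simple trend.
(B) Kr (period 4, group 18) vs Xe (period 5, group 18): the stated order agrees with the simple trend.
(C) N (period 2, group 15) vs O (period 2, group 16): the stated order contradicts the simple trend.
The exception is (C): pairing an electron in O's 2p⁴ costs repulsion energy, so O ionizes more easily than half-filled N (2p³).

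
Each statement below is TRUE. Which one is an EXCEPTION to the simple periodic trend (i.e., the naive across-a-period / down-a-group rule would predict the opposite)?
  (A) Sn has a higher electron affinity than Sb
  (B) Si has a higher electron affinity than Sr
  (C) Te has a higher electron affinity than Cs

(A)

The general trend: electron affinity increases across a period and decreases down a group.
(A) Sn (period 5, group 14) vs Sb (period 5, group 15): the stated order contradicts the simple trend.
(B) Si (period 3, group 14) vs Sr (period 5, group 2): the stated order agrees with the simple trend.
(C) Te (period 5, group 16) vs Cs (period 6, group 1): the stated order agrees with the simple trend.
The exception is (A): adding an electron to Sb's half-filled 5p³ is unfavourable, so Sn has the more exothermic EA.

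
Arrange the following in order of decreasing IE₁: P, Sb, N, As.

N is in period 2, group 15; P is in period 3, group 15; As is in period 4, group 15; Sb is in period 5, group 15.
First ionization energy rises across a period (greater Z_eff holds electrons more tightly) and falls down a group (valence electrons are farther from the nucleus).
All are in group 15, so first ionization energy increases up the group.
So from highest to lowest: N > P > As > Sb.

N > P > As > Sb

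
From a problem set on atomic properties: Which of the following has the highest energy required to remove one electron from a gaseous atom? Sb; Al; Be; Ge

Be

Be is in period 2, group 2; Al is in period 3, group 13; Ge is in period 4, group 14; Sb is in period 5, group 15.
First ionization energy rises across a period (greater Z_eff holds electrons more tightly) and falls down a group (valence electrons are farther from the nucleus).
These sit on a diagonal, where the across-period and down-group effects partly cancel.
Ge > Al: period and group pull opposite ways; the across-period shift dominates (762 vs 578 kJ/mol).
Sb > Ge: the two effects oppose for this pair; the across-period effect wins (831 vs 762 kJ/mol).
Be > Sb: period and group pull opposite ways; the down-group shift dominates (900 vs 831 kJ/mol).
Approximate values (kJ/mol): Be 900, Al 578, Ge 762, Sb 831.
The highest energy required to remove one electron from a gaseous atom among these belongs to Be.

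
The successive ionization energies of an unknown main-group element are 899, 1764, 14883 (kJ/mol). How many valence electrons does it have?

Look for the largest jump between consecutive ionization energies: IE3/IE2 ≈ 8.4, far larger than any earlier ratio.
That jump marks the point where a core electron is being removed. So the atom has 2 valence electrons.

2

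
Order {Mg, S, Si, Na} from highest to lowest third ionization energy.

Mg > Na > S > Si

The third ionization energy removes an electron from the +2 ion. For each element: Mg²⁺ is the bare [Ne] core; S²⁺ still has 4 valence electrons; Si²⁺ still has 2 valence electrons; Na²⁺ is already 1 electron into the core.
Pulling an electron out of a noble-gas core costs far more than removing a remaining valence electron, so Na and Mg sit at the high end of IE_3.
Valence configurations: S²⁺ [Ne]3s²3p², Si²⁺ [Ne]3s².
The numbers (kJ/mol): Mg 7733, S 3357, Si 3232, Na 6910.
So the third ionization energies run Si < S < Na < Mg.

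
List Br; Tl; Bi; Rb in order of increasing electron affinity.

Tl, Rb, Bi, Br

Atoms with high Z_eff and room in the valence shell (especially the halogens) have the most exothermic electron affinities.
Here both period and group differ, so the two effects have to be weighed against each other.
Rb > Tl: the two effects oppose for this pair; the down-group effect wins (47 vs 19 kJ/mol).
Bi > Rb: the two effects oppose for this pair; the across-period effect wins (91 vs 47 kJ/mol).
Br > Bi: both effects reinforce here, so Br is clearly the higher of the two.
Tabulated electron affinity (kJ/mol): Br 325, Rb 47, Tl 19, Bi 91.
So from lowest to highest: Tl < Rb < Bi < Br.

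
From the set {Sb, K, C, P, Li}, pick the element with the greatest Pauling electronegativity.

EN rises left→right (higher Z_eff, smaller atoms) and falls top→bottom (larger, more shielded atoms).
Neither a single period nor a single group — weigh both effects.
Li > K: they share group 1; the group trend gives Li the larger value.
Sb > Li: the two effects oppose for this pair; the across-period effect wins (2.05 vs 0.98).
P > Sb: they share group 15; the group trend gives P the larger value.
C > P: period and group pull opposite ways; the down-group shift dominates (2.55 vs 2.19).
For reference (Pauling): Li 0.98, C 2.55, P 2.19, K 0.82, Sb 2.05.
The greatest Pauling electronegativity among these belongs to C.

C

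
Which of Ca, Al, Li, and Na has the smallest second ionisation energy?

IE_2 is the cost of taking one more electron from the +1 cation: Ca⁺ still has 1 valence electron; Al⁺ still has 2 valence electrons; Li⁺ is the bare [He] core; Na⁺ is the bare [Ne] core.
Core electrons are held far more tightly than valence electrons, so Na and Li top the IE_2 order.
Valence configurations: Ca⁺ [Ar]4s¹, Al⁺ [Ne]3s².
Tabulated IE_2 (kJ/mol): Ca 1145, Al 1817, Li 7298, Na 4562.
So the second ionization energies run Ca < Al < Na < Li.

Ca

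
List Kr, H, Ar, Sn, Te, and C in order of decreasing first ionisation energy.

H is in period 1, group 1; C is in period 2, group 14; Ar is in period 3, group 18; Kr is in period 4, group 18; Sn is in period 5, group 14; Te is in period 5, group 16.
IE₁ increases left→right with effective nuclear charge and decreases top→bottom as the valence shell moves farther out.
Here both period and group differ, so the two effects have to be weighed against each other.
Te > Sn: Te lies to the right of Sn in period 5, so the across-period effect alone puts Te higher.
C > Te: the two effects oppose for this pair; the down-group effect wins (1086 vs 869 kJ/mol).
H > C: the two effects oppose for this pair; the down-group effect wins (1312 vs 1086 kJ/mol).
Kr > H: the two effects oppose for this pair; the across-period effect wins (1351 vs 1312 kJ/mol).
Ar > Kr: they share group 18; the group trend gives Ar the larger value.
Tabulated first ionization energy (kJ/mol): H 1312, C 1086, Ar 1521, Kr 1351, Sn 709, Te 869.
So from highest to lowest: Ar > Kr > H > C > Te > Sn.

Ar > Kr > H > C > Te > Sn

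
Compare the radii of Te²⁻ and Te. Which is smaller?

Te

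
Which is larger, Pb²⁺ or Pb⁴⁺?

Both ions have Z = 82 protons, but Pb⁴⁺ has lost more electrons, so its remaining electrons feel a larger effective nuclear charge per electron and are pulled in more tightly.
Higher positive charge → smaller ion, so Pb²⁺ > Pb⁴⁺.

Pb²⁺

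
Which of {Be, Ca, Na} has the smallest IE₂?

Ca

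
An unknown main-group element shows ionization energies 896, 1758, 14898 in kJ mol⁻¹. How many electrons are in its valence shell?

2

Look for the largest jump between consecutive ionization energies: IE3/IE2 ≈ 8.5, far larger than any earlier ratio.
That jump marks the point where a core electron is being removed. So the atom has 2 valence electrons.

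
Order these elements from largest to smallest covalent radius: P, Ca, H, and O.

Ca > P > O > H

H is in period 1, group 1; O is in period 2, group 16; P is in period 3, group 15; Ca is in period 4, group 2.
Atomic radius shrinks across a period as nuclear charge pulls the same shell inward, and grows down a group as new shells are added.
Here both period and group differ, so the two effects have to be weighed against each other.
O > H: period and group pull opposite ways; the down-group shift dominates (63 vs 32 pm).
P > O: both effects reinforce here, so P is clearly the larger of the two.
Ca > P: both effects reinforce here, so Ca is clearly the larger of the two.
For reference (pm): H 32, O 63, P 111, Ca 171.
So from largest to smallest: Ca > P > O > H.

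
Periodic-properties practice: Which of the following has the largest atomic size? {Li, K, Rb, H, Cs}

Cs

H is in period 1, group 1; Li is in period 2, group 1; K is in period 4, group 1; Rb is in period 5, group 1; Cs is in period 6, group 1.
Moving right in a period, electrons are added to the same shell under a stronger nuclear pull, so atoms get smaller; moving down, a new shell is opened and atoms get larger.
All are in group 1, so atomic radius increases down the group.
The largest atomic size among these belongs to Cs.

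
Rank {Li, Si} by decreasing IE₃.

The third ionization energy removes an electron from the +2 ion. For each element: Li²⁺ is already 1 electron into the core; Si²⁺ still has 2 valence electrons.
Pulling an electron out of a noble-gas core costs far more than removing a remaining valence electron, so Li sits at the high end of IE_3.
The numbers (kJ/mol): Li 11815, Si 3232.
Hence IE_3: Si < Li.

Li > Si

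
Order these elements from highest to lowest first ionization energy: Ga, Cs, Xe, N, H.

N > H > Xe > Ga > Cs

H is in period 1, group 1; N is in period 2, group 15; Ga is in period 4, group 13; Xe is in period 5, group 18; Cs is in period 6, group 1.
IE₁ increases left→right with effective nuclear charge and decreases top→bottom as the valence shell moves farther out.
Here both period and group differ, so the two effects have to be weighed against each other.
Ga > Cs: relative to Cs, both the across-period and down-group shifts push Ga's first ionization energy up.
Xe > Ga: period and group pull opposite ways; the across-period shift dominates (1170 vs 579 kJ/mol).
H > Xe: period and group pull opposite ways; the down-group shift dominates (1312 vs 1170 kJ/mol).
N > H: the two effects oppose for this pair; the across-period effect wins (1402 vs 1312 kJ/mol).
For reference (kJ/mol): H 1312, N 1402, Ga 579, Xe 1170, Cs 376.
So from highest to lowest: N > H > Xe > Ga > Cs.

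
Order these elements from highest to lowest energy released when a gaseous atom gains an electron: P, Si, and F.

Adding an electron releases more energy for atoms nearer the top right (short of the noble gases).
Neither a single period nor a single group — weigh both effects.
Si > P: this pair runs against the simple trend — see the exception note.
F > Si: relative to Si, both the across-period and down-group shifts push F's electron affinity up.
Note the exception: Si has a higher electron affinity than P, contrary to the simple trend — adding an electron to P's half-filled 3p³ is unfavourable, so Si (3p²) has the more exothermic EA.
Approximate values (kJ/mol): F 328, Si 134, P 72.
So from highest to lowest: F > Si > P.

F > Si > P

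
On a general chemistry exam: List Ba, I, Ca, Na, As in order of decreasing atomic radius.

Ba > Ca > Na > I > As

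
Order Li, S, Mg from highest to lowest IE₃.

Li > Mg > S

After 2 electrons have been removed, what remains? Li²⁺ is already 1 electron into the core; S²⁺ still has 4 valence electrons; Mg²⁺ is the bare [Ne] core.
Core electrons are held far more tightly than valence electrons, so Mg and Li top the IE_3 order.
The numbers (kJ/mol): Li 11815, S 3357, Mg 7733.
Putting it together, IE_3: S < Mg < Li.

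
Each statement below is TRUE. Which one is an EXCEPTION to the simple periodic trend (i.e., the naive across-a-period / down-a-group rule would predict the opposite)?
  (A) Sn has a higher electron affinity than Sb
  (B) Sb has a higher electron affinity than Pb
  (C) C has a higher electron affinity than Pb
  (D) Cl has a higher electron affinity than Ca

The general trend: electron affinity increases across a period and decreases down a group.
(A) Sn (period 5, group 14) vs Sb (period 5, group 15): the stated order contradicts the simple trend.
(B) Sb (period 5, group 15) vs Pb (period 6, group 14): the stated order agrees with the simple trend.
(C) C (period 2, group 14) vs Pb (period 6, group 14): the stated order agrees with the simple trend.
(D) Cl (period 3, group 17) vs Ca (period 4, group 2): the stated order agrees with the simple trend.
The exception is (A): adding an electron to Sb's half-filled 5p³ is unfavourable, so Sn has the more exothermic EA.

(A)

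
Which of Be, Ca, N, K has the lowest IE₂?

Ca

The second ionization energy removes an electron from the +1 ion. For each element: Be⁺ still has 1 valence electron; Ca⁺ still has 1 valence electron; N⁺ still has 4 valence electrons; K⁺ is the bare [Ar] core.
Breaking into a closed-shell core is much more expensive than removing a leftover valence electron — K has the largest IE_2 here.
Valence configurations: Be⁺ [He]2s¹, Ca⁺ [Ar]4s¹, N⁺ [He]2s²2p².
The numbers (kJ/mol): Be 1757, Ca 1145, N 2856, K 3052.
Hence IE_2: Ca < Be < N < K.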